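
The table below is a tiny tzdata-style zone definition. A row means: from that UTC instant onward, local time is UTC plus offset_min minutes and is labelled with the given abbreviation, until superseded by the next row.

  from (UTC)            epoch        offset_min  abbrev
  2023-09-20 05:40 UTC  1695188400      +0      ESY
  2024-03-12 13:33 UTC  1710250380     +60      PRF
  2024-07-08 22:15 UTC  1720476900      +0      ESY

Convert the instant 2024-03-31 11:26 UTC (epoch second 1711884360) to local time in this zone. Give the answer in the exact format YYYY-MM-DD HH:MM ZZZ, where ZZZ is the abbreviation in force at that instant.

Query: 2024-03-31 11:26 UTC
Rule 2/3 (PRF, +01:00): 2024-03-12 13:33 UTC ≤ query < 2024-07-08 22:15 UTC
11·60 + 26 + 60 = 746 min
746 = 0·1440 + 746; 746 = 12·60 + 26 → 12:26, same day
→ 2024-03-31 12:26 PRF

2024-03-31 12:26 PRF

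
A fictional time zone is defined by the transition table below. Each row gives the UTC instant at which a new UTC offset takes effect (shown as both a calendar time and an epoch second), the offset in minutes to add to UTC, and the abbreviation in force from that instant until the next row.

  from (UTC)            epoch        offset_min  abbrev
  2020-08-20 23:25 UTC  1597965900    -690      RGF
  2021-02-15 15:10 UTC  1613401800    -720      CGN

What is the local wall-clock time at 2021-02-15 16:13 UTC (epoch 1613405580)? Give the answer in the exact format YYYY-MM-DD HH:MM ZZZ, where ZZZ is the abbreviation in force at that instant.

2021-02-15 04:13 CGN

Query: 2021-02-15 16:13 UTC
Rule 2/2 (CGN, -12:00): 2021-02-15 15:10 UTC ≤ query < +∞
16·60 + 13 - 720 = 253 min
253 = 0·1440 + 253; 253 = 4·60 + 13 → 04:13, same day
→ 2021-02-15 04:13 CGN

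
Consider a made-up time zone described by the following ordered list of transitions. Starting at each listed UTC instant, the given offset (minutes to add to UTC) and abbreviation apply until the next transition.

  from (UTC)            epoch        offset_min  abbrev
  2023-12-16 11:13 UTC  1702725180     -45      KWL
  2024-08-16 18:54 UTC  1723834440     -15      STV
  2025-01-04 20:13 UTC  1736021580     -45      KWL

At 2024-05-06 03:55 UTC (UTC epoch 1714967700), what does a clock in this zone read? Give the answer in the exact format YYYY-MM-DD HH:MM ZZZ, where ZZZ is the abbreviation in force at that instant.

Query: 2024-05-06 03:55 UTC
Rule 1/3 (KWL, -00:45): 2023-12-16 11:13 UTC ≤ query < 2024-08-16 18:54 UTC
3·60 + 55 - 45 = 190 min
190 = 0·1440 + 190; 190 = 3·60 + 10 → 03:10, same day
→ 2024-05-06 03:10 KWL

2024-05-06 03:10 KWL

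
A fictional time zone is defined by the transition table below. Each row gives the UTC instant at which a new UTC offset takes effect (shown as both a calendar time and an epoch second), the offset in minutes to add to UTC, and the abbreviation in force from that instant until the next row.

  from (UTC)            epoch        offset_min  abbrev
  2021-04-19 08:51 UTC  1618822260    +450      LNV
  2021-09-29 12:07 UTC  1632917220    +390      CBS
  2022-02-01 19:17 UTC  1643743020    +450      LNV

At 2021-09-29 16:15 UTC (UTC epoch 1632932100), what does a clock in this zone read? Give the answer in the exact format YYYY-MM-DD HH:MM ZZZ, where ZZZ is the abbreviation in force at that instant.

2021-09-29 22:45 CBS

Query: 2021-09-29 16:15 UTC
Rule 2/3 (CBS, +06:30): 2021-09-29 12:07 UTC ≤ query < 2022-02-01 19:17 UTC
16·60 + 15 + 390 = 1365 min
1365 = 0·1440 + 1365; 1365 = 22·60 + 45 → 22:45, same day
→ 2021-09-29 22:45 CBS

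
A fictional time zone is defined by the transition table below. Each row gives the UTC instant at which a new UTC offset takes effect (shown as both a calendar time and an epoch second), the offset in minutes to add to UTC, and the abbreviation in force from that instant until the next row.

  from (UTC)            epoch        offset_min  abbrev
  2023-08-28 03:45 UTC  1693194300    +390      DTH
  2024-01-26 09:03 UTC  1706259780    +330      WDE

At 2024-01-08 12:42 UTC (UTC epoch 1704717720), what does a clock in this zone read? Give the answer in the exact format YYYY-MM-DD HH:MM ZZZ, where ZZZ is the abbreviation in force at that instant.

2024-01-08 19:12 DTH

Query: 2024-01-08 12:42 UTC
Rule 1/2 (DTH, +06:30): 2023-08-28 03:45 UTC ≤ query < 2024-01-26 09:03 UTC
12·60 + 42 + 390 = 1152 min
1152 = 0·1440 + 1152; 1152 = 19·60 + 12 → 19:12, same day
→ 2024-01-08 19:12 DTH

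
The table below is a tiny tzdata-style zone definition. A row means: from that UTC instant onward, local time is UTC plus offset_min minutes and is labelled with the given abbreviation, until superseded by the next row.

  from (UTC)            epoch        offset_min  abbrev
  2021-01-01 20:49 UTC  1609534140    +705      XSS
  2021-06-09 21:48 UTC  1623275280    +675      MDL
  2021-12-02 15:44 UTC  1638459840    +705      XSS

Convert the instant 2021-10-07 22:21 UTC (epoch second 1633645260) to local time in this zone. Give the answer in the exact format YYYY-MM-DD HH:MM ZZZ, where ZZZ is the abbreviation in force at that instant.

2021-10-08 09:36 MDL

Query: 2021-10-07 22:21 UTC
Rule 2/3 (MDL, +11:15): 2021-06-09 21:48 UTC ≤ query < 2021-12-02 15:44 UTC
22·60 + 21 + 675 = 2016 min
2016 = 1·1440 + 576; 576 = 9·60 + 36 → 09:36, 2021-10-07 + 1 day = 2021-10-08
→ 2021-10-08 09:36 MDL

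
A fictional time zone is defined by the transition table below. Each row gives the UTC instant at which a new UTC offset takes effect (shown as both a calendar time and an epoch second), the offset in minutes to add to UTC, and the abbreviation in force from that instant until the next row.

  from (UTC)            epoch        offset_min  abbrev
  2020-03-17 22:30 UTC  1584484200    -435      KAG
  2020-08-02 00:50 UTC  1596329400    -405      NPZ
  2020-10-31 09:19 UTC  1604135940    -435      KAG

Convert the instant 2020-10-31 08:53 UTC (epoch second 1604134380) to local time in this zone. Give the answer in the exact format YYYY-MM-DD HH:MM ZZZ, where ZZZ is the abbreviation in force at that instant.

2020-10-31 02:08 NPZ

Query: 2020-10-31 08:53 UTC
Rule 2/3 (NPZ, -06:45): 2020-08-02 00:50 UTC ≤ query < 2020-10-31 09:19 UTC
8·60 + 53 - 405 = 128 min
128 = 0·1440 + 128; 128 = 2·60 + 8 → 02:08, same day
→ 2020-10-31 02:08 NPZ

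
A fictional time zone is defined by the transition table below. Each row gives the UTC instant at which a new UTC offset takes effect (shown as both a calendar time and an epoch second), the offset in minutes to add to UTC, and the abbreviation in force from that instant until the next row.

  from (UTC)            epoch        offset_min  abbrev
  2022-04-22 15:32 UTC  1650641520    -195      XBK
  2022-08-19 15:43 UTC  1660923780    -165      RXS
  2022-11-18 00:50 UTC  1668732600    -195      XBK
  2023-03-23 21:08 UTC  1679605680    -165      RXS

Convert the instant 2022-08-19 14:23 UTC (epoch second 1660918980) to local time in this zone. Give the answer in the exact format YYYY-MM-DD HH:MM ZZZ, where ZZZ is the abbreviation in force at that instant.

2022-08-19 11:08 XBK

Query: 2022-08-19 14:23 UTC
Rule 1/4 (XBK, -03:15): 2022-04-22 15:32 UTC ≤ query < 2022-08-19 15:43 UTC
14·60 + 23 - 195 = 668 min
668 = 0·1440 + 668; 668 = 11·60 + 8 → 11:08, same day
→ 2022-08-19 11:08 XBK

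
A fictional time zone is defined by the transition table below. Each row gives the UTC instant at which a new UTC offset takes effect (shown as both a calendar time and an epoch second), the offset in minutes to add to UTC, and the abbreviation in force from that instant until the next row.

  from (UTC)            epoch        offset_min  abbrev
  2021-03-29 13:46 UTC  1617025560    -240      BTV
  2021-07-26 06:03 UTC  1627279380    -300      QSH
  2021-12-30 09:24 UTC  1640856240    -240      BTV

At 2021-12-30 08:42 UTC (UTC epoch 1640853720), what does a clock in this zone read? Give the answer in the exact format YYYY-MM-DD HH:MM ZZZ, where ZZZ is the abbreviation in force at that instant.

2021-12-30 03:42 QSH

Query: 2021-12-30 08:42 UTC
Rule 2/3 (QSH, -05:00): 2021-07-26 06:03 UTC ≤ query < 2021-12-30 09:24 UTC
8·60 + 42 - 300 = 222 min
222 = 0·1440 + 222; 222 = 3·60 + 42 → 03:42, same day
→ 2021-12-30 03:42 QSH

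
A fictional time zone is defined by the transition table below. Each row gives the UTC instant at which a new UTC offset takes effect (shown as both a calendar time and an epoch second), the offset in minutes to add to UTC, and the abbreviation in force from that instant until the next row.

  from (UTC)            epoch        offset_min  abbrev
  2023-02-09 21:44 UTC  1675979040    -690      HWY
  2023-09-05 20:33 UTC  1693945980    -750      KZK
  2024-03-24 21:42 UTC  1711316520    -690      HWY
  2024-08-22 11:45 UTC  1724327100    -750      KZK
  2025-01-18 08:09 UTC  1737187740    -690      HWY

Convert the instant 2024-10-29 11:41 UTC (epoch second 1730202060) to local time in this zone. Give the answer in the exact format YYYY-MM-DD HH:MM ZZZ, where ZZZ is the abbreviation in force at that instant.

Query: 2024-10-29 11:41 UTC
Rule 4/5 (KZK, -12:30): 2024-08-22 11:45 UTC ≤ query < 2025-01-18 08:09 UTC
11·60 + 41 - 750 = -49 min
-49 = -1·1440 + 1391; 1391 = 23·60 + 11 → 23:11, 2024-10-29 - 1 day = 2024-10-28
→ 2024-10-28 23:11 KZK

2024-10-28 23:11 KZK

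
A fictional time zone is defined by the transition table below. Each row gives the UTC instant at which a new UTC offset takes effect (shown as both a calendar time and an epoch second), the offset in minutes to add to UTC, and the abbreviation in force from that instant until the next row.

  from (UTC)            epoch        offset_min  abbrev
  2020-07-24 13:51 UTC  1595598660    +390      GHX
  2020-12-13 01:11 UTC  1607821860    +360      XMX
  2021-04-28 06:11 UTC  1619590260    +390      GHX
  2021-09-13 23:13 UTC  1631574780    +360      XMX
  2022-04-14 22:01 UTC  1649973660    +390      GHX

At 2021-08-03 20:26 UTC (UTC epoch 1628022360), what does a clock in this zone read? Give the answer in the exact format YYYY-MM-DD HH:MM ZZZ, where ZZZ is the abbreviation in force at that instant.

2021-08-04 02:56 GHX

Query: 2021-08-03 20:26 UTC
Rule 3/5 (GHX, +06:30): 2021-04-28 06:11 UTC ≤ query < 2021-09-13 23:13 UTC
20·60 + 26 + 390 = 1616 min
1616 = 1·1440 + 176; 176 = 2·60 + 56 → 02:56, 2021-08-03 + 1 day = 2021-08-04
→ 2021-08-04 02:56 GHX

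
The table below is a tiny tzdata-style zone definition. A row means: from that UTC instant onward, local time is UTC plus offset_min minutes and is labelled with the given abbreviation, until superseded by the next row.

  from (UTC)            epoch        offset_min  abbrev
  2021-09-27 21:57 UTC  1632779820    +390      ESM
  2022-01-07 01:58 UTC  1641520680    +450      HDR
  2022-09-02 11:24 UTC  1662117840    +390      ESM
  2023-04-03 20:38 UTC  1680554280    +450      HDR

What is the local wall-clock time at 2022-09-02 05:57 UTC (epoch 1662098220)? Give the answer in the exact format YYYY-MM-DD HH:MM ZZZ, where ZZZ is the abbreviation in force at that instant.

Query: 2022-09-02 05:57 UTC
Rule 2/4 (HDR, +07:30): 2022-01-07 01:58 UTC ≤ query < 2022-09-02 11:24 UTC
5·60 + 57 + 450 = 807 min
807 = 0·1440 + 807; 807 = 13·60 + 27 → 13:27, same day
→ 2022-09-02 13:27 HDR

2022-09-02 13:27 HDR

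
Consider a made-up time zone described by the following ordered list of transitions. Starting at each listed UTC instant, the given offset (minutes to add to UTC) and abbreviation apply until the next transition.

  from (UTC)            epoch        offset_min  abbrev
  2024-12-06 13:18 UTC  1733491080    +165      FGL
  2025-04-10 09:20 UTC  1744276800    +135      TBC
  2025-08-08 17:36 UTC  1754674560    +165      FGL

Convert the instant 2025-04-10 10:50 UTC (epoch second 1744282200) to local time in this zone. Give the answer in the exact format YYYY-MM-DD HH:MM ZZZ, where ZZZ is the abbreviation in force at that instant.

2025-04-10 13:05 TBC

Query: 2025-04-10 10:50 UTC
Rule 2/3 (TBC, +02:15): 2025-04-10 09:20 UTC ≤ query < 2025-08-08 17:36 UTC
10·60 + 50 + 135 = 785 min
785 = 0·1440 + 785; 785 = 13·60 + 5 → 13:05, same day
→ 2025-04-10 13:05 TBC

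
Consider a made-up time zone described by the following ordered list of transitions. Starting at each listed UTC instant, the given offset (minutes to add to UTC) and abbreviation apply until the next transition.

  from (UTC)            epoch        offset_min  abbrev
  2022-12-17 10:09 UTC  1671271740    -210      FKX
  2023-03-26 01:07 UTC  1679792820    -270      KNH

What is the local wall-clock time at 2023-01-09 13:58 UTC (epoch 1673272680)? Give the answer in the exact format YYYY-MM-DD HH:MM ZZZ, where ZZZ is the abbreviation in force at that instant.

2023-01-09 10:28 FKX

Query: 2023-01-09 13:58 UTC
Rule 1/2 (FKX, -03:30): 2022-12-17 10:09 UTC ≤ query < 2023-03-26 01:07 UTC
13·60 + 58 - 210 = 628 min
628 = 0·1440 + 628; 628 = 10·60 + 28 → 10:28, same day
→ 2023-01-09 10:28 FKX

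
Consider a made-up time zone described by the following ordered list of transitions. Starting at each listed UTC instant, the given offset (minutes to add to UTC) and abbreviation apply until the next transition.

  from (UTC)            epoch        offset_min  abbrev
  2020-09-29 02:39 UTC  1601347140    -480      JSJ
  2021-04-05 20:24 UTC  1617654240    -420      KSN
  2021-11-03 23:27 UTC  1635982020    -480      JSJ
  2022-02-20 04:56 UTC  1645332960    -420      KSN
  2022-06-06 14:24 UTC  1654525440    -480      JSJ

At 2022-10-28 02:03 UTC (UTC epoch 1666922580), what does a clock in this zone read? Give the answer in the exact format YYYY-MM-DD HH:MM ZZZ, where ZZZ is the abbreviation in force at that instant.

2022-10-27 18:03 JSJ

Query: 2022-10-28 02:03 UTC
Rule 5/5 (JSJ, -08:00): 2022-06-06 14:24 UTC ≤ query < +∞
2·60 + 3 - 480 = -357 min
-357 = -1·1440 + 1083; 1083 = 18·60 + 3 → 18:03, 2022-10-28 - 1 day = 2022-10-27
→ 2022-10-27 18:03 JSJ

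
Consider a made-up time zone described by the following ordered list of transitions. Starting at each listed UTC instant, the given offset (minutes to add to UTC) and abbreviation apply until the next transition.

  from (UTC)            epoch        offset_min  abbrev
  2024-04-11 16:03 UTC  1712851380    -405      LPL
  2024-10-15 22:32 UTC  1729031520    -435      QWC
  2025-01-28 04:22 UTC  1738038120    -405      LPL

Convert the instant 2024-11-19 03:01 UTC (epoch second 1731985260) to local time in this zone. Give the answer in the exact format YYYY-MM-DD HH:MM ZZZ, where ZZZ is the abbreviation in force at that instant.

2024-11-18 19:46 QWC

Query: 2024-11-19 03:01 UTC
Rule 2/3 (QWC, -07:15): 2024-10-15 22:32 UTC ≤ query < 2025-01-28 04:22 UTC
3·60 + 1 - 435 = -254 min
-254 = -1·1440 + 1186; 1186 = 19·60 + 46 → 19:46, 2024-11-19 - 1 day = 2024-11-18
→ 2024-11-18 19:46 QWC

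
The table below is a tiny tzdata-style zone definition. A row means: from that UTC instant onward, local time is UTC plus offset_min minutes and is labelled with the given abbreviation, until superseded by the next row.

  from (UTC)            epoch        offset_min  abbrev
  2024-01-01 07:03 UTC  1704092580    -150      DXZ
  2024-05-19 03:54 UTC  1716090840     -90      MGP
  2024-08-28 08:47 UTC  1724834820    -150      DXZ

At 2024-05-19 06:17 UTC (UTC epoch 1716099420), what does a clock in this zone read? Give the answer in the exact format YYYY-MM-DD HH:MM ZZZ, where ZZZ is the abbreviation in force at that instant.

2024-05-19 04:47 MGP

Query: 2024-05-19 06:17 UTC
Rule 2/3 (MGP, -01:30): 2024-05-19 03:54 UTC ≤ query < 2024-08-28 08:47 UTC
6·60 + 17 - 90 = 287 min
287 = 0·1440 + 287; 287 = 4·60 + 47 → 04:47, same day
→ 2024-05-19 04:47 MGP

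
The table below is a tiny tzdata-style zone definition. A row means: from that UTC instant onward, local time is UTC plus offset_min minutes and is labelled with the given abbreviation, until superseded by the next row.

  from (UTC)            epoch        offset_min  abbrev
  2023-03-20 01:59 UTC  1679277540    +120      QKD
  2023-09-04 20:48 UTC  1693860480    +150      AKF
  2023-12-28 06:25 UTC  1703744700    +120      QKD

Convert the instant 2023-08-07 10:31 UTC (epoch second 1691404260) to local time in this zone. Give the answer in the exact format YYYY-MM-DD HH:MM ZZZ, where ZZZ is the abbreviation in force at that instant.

Query: 2023-08-07 10:31 UTC
Rule 1/3 (QKD, +02:00): 2023-03-20 01:59 UTC ≤ query < 2023-09-04 20:48 UTC
10·60 + 31 + 120 = 751 min
751 = 0·1440 + 751; 751 = 12·60 + 31 → 12:31, same day
→ 2023-08-07 12:31 QKD

2023-08-07 12:31 QKD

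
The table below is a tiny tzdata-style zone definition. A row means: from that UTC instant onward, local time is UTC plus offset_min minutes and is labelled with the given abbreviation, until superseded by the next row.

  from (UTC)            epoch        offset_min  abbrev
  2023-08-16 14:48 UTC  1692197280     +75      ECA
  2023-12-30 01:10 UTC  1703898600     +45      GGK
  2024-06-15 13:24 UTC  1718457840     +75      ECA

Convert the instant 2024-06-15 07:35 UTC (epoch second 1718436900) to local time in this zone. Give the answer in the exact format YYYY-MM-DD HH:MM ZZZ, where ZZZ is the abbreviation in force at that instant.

2024-06-15 08:20 GGK

Query: 2024-06-15 07:35 UTC
Rule 2/3 (GGK, +00:45): 2023-12-30 01:10 UTC ≤ query < 2024-06-15 13:24 UTC
7·60 + 35 + 45 = 500 min
500 = 0·1440 + 500; 500 = 8·60 + 20 → 08:20, same day
→ 2024-06-15 08:20 GGK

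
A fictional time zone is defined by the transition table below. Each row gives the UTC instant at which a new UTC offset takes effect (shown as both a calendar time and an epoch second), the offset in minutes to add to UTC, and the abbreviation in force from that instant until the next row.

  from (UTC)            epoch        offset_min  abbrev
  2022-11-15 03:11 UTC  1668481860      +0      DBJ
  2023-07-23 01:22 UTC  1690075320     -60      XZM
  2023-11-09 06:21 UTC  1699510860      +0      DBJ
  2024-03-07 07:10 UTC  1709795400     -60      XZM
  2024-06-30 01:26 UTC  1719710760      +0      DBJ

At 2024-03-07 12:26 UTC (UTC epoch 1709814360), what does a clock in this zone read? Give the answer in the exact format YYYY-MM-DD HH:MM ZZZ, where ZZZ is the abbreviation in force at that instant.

Query: 2024-03-07 12:26 UTC
Rule 4/5 (XZM, -01:00): 2024-03-07 07:10 UTC ≤ query < 2024-06-30 01:26 UTC
12·60 + 26 - 60 = 686 min
686 = 0·1440 + 686; 686 = 11·60 + 26 → 11:26, same day
→ 2024-03-07 11:26 XZM

2024-03-07 11:26 XZM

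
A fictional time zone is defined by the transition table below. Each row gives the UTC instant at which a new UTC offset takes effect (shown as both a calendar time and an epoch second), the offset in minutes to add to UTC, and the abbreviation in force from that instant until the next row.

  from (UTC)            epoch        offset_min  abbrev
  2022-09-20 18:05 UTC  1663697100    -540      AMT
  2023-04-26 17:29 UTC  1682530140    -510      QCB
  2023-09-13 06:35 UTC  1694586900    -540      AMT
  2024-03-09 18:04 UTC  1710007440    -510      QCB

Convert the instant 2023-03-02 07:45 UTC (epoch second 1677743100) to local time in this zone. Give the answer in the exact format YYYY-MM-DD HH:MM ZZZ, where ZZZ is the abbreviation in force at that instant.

Query: 2023-03-02 07:45 UTC
Rule 1/4 (AMT, -09:00): 2022-09-20 18:05 UTC ≤ query < 2023-04-26 17:29 UTC
7·60 + 45 - 540 = -75 min
-75 = -1·1440 + 1365; 1365 = 22·60 + 45 → 22:45, 2023-03-02 - 1 day = 2023-03-01
→ 2023-03-01 22:45 AMT

2023-03-01 22:45 AMT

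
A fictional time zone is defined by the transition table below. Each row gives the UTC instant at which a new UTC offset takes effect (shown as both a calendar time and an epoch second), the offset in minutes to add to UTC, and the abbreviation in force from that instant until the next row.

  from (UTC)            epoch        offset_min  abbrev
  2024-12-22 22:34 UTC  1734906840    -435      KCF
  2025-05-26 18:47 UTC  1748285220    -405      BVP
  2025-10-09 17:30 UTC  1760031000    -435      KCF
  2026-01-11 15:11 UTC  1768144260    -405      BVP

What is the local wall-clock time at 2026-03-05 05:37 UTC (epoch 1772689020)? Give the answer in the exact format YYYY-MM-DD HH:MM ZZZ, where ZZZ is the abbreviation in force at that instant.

Query: 2026-03-05 05:37 UTC
Rule 4/4 (BVP, -06:45): 2026-01-11 15:11 UTC ≤ query < +∞
5·60 + 37 - 405 = -68 min
-68 = -1·1440 + 1372; 1372 = 22·60 + 52 → 22:52, 2026-03-05 - 1 day = 2026-03-04
→ 2026-03-04 22:52 BVP

2026-03-04 22:52 BVP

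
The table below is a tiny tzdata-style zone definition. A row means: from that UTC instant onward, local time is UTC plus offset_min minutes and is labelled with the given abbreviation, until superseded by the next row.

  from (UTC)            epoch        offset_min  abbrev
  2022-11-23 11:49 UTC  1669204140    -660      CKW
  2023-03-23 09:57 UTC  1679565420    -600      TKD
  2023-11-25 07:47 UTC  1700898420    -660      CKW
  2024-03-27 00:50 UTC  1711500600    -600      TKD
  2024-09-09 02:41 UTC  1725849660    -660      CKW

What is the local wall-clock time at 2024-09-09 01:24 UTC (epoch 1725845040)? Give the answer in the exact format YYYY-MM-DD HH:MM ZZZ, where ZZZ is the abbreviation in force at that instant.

2024-09-08 15:24 TKD

Query: 2024-09-09 01:24 UTC
Rule 4/5 (TKD, -10:00): 2024-03-27 00:50 UTC ≤ query < 2024-09-09 02:41 UTC
1·60 + 24 - 600 = -516 min
-516 = -1·1440 + 924; 924 = 15·60 + 24 → 15:24, 2024-09-09 - 1 day = 2024-09-08
→ 2024-09-08 15:24 TKD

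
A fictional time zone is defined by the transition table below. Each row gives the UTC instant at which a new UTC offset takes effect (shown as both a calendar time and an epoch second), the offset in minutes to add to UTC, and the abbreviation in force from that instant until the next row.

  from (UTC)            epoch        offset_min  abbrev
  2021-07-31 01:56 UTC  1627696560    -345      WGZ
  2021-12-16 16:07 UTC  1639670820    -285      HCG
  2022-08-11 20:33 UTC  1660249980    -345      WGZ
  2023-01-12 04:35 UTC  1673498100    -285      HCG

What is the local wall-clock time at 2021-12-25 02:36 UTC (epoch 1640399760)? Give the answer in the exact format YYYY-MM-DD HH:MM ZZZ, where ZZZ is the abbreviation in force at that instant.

2021-12-24 21:51 HCG

Query: 2021-12-25 02:36 UTC
Rule 2/4 (HCG, -04:45): 2021-12-16 16:07 UTC ≤ query < 2022-08-11 20:33 UTC
2·60 + 36 - 285 = -129 min
-129 = -1·1440 + 1311; 1311 = 21·60 + 51 → 21:51, 2021-12-25 - 1 day = 2021-12-24
→ 2021-12-24 21:51 HCG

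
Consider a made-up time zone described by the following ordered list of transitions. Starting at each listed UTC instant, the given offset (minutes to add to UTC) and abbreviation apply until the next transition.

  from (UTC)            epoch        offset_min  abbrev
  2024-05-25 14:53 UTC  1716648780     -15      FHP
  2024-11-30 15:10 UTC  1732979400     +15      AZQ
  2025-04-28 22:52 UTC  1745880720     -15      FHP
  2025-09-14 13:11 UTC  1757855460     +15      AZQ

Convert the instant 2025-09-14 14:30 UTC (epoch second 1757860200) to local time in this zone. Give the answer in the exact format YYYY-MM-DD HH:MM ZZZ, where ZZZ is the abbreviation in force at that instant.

2025-09-14 14:45 AZQ

Query: 2025-09-14 14:30 UTC
Rule 4/4 (AZQ, +00:15): 2025-09-14 13:11 UTC ≤ query < +∞
14·60 + 30 + 15 = 885 min
885 = 0·1440 + 885; 885 = 14·60 + 45 → 14:45, same day
→ 2025-09-14 14:45 AZQ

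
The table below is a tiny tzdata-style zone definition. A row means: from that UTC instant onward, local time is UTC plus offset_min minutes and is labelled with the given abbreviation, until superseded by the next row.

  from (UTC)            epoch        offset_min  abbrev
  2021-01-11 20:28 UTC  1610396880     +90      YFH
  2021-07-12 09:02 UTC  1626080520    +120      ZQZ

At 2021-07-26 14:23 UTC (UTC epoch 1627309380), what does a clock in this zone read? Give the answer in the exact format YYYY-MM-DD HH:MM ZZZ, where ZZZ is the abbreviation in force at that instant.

Query: 2021-07-26 14:23 UTC
Rule 2/2 (ZQZ, +02:00): 2021-07-12 09:02 UTC ≤ query < +∞
14·60 + 23 + 120 = 983 min
983 = 0·1440 + 983; 983 = 16·60 + 23 → 16:23, same day
→ 2021-07-26 16:23 ZQZ

2021-07-26 16:23 ZQZ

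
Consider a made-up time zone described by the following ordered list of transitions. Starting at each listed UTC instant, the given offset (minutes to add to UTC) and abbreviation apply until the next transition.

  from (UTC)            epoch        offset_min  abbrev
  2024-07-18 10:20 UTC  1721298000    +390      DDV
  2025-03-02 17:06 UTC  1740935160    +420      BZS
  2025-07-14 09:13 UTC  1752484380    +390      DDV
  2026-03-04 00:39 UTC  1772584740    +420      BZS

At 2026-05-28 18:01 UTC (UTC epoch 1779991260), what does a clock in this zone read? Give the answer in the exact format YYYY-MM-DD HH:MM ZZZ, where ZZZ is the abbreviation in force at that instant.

2026-05-29 01:01 BZS

Query: 2026-05-28 18:01 UTC
Rule 4/4 (BZS, +07:00): 2026-03-04 00:39 UTC ≤ query < +∞
18·60 + 1 + 420 = 1501 min
1501 = 1·1440 + 61; 61 = 1·60 + 1 → 01:01, 2026-05-28 + 1 day = 2026-05-29
→ 2026-05-29 01:01 BZS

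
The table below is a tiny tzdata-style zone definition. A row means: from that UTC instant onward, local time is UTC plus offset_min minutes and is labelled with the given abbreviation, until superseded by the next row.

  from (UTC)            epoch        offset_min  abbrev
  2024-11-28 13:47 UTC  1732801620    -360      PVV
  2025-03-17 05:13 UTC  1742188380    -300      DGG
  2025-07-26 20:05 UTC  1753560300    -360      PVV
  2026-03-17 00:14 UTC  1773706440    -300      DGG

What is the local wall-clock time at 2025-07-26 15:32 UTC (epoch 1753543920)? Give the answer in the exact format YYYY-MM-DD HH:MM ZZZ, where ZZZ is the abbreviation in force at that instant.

Query: 2025-07-26 15:32 UTC
Rule 2/4 (DGG, -05:00): 2025-03-17 05:13 UTC ≤ query < 2025-07-26 20:05 UTC
15·60 + 32 - 300 = 632 min
632 = 0·1440 + 632; 632 = 10·60 + 32 → 10:32, same day
→ 2025-07-26 10:32 DGG

2025-07-26 10:32 DGG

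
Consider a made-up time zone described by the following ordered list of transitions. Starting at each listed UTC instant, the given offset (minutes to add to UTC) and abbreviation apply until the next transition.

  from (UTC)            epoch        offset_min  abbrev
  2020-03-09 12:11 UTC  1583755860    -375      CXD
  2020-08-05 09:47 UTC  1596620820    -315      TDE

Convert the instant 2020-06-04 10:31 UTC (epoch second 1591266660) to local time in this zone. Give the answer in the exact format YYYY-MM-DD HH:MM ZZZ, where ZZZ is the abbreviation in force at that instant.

Query: 2020-06-04 10:31 UTC
Rule 1/2 (CXD, -06:15): 2020-03-09 12:11 UTC ≤ query < 2020-08-05 09:47 UTC
10·60 + 31 - 375 = 256 min
256 = 0·1440 + 256; 256 = 4·60 + 16 → 04:16, same day
→ 2020-06-04 04:16 CXD

2020-06-04 04:16 CXD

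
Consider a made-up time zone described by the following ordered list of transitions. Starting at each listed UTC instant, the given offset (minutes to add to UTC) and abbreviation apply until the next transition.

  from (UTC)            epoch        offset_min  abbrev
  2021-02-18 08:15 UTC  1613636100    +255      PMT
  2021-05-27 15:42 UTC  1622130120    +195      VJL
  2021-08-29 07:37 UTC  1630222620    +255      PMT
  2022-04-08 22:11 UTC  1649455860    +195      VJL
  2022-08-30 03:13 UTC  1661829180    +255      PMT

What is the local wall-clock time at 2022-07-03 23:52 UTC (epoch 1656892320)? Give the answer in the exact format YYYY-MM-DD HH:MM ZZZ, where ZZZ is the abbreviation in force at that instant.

2022-07-04 03:07 VJL

Query: 2022-07-03 23:52 UTC
Rule 4/5 (VJL, +03:15): 2022-04-08 22:11 UTC ≤ query < 2022-08-30 03:13 UTC
23·60 + 52 + 195 = 1627 min
1627 = 1·1440 + 187; 187 = 3·60 + 7 → 03:07, 2022-07-03 + 1 day = 2022-07-04
→ 2022-07-04 03:07 VJL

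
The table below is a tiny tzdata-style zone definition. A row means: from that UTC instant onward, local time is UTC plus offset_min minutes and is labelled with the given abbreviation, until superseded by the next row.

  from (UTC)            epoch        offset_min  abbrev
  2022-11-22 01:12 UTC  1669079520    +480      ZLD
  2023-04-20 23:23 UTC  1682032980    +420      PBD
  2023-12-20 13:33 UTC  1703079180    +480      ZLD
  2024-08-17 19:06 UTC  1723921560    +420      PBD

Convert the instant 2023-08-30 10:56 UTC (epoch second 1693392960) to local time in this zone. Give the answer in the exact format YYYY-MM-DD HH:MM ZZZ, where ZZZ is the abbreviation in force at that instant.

Query: 2023-08-30 10:56 UTC
Rule 2/4 (PBD, +07:00): 2023-04-20 23:23 UTC ≤ query < 2023-12-20 13:33 UTC
10·60 + 56 + 420 = 1076 min
1076 = 0·1440 + 1076; 1076 = 17·60 + 56 → 17:56, same day
→ 2023-08-30 17:56 PBD

2023-08-30 17:56 PBD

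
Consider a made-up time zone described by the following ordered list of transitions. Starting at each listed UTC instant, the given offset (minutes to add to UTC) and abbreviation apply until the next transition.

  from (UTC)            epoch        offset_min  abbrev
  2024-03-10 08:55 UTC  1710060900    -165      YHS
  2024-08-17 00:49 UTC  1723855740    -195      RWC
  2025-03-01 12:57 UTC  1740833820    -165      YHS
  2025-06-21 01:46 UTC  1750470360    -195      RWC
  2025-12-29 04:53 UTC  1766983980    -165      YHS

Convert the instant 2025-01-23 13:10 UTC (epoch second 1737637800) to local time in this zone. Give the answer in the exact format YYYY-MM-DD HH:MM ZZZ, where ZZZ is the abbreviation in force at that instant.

2025-01-23 09:55 RWC

Query: 2025-01-23 13:10 UTC
Rule 2/5 (RWC, -03:15): 2024-08-17 00:49 UTC ≤ query < 2025-03-01 12:57 UTC
13·60 + 10 - 195 = 595 min
595 = 0·1440 + 595; 595 = 9·60 + 55 → 09:55, same day
→ 2025-01-23 09:55 RWC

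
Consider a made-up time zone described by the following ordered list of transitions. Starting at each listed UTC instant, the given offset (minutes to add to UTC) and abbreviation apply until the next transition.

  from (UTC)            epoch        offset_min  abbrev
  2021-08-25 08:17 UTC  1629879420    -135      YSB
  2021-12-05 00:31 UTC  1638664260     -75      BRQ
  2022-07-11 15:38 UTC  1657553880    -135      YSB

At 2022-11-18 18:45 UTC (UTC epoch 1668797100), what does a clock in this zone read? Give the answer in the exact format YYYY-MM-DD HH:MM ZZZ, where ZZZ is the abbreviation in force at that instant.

Query: 2022-11-18 18:45 UTC
Rule 3/3 (YSB, -02:15): 2022-07-11 15:38 UTC ≤ query < +∞
18·60 + 45 - 135 = 990 min
990 = 0·1440 + 990; 990 = 16·60 + 30 → 16:30, same day
→ 2022-11-18 16:30 YSB

2022-11-18 16:30 YSB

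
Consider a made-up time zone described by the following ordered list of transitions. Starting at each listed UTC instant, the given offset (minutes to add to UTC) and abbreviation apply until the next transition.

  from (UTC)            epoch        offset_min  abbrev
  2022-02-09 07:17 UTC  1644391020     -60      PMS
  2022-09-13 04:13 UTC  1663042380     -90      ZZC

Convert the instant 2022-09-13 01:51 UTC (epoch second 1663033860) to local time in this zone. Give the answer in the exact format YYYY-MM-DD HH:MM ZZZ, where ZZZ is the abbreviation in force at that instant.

Query: 2022-09-13 01:51 UTC
Rule 1/2 (PMS, -01:00): 2022-02-09 07:17 UTC ≤ query < 2022-09-13 04:13 UTC
1·60 + 51 - 60 = 51 min
51 = 0·1440 + 51; 51 = 0·60 + 51 → 00:51, same day
→ 2022-09-13 00:51 PMS

2022-09-13 00:51 PMS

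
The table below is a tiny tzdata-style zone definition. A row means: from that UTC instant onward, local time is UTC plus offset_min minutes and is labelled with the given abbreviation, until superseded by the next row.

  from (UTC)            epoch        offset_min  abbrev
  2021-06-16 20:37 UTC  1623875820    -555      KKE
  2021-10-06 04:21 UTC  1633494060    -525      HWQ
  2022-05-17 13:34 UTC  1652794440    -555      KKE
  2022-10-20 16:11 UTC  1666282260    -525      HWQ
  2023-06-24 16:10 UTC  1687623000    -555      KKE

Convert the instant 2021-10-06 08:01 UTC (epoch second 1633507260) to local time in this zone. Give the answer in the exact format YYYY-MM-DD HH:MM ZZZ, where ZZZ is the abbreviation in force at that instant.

Query: 2021-10-06 08:01 UTC
Rule 2/5 (HWQ, -08:45): 2021-10-06 04:21 UTC ≤ query < 2022-05-17 13:34 UTC
8·60 + 1 - 525 = -44 min
-44 = -1·1440 + 1396; 1396 = 23·60 + 16 → 23:16, 2021-10-06 - 1 day = 2021-10-05
→ 2021-10-05 23:16 HWQ

2021-10-05 23:16 HWQ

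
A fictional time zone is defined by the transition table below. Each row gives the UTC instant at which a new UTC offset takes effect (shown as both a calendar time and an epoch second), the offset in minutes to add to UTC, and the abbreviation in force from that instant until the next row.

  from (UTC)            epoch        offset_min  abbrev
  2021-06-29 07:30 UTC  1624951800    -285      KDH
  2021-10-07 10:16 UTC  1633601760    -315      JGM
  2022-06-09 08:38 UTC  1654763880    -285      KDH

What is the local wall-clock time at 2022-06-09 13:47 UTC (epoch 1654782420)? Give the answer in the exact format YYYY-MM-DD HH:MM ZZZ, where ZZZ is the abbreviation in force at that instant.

2022-06-09 09:02 KDH

Query: 2022-06-09 13:47 UTC
Rule 3/3 (KDH, -04:45): 2022-06-09 08:38 UTC ≤ query < +∞
13·60 + 47 - 285 = 542 min
542 = 0·1440 + 542; 542 = 9·60 + 2 → 09:02, same day
→ 2022-06-09 09:02 KDH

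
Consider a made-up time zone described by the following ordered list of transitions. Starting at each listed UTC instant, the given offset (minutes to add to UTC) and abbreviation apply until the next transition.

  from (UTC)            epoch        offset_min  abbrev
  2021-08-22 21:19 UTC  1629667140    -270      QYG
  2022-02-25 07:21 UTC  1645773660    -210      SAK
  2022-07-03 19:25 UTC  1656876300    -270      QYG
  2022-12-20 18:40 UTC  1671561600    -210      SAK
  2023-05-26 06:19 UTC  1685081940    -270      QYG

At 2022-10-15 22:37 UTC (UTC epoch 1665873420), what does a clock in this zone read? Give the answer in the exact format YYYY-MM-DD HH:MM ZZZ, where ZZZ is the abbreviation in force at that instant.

Query: 2022-10-15 22:37 UTC
Rule 3/5 (QYG, -04:30): 2022-07-03 19:25 UTC ≤ query < 2022-12-20 18:40 UTC
22·60 + 37 - 270 = 1087 min
1087 = 0·1440 + 1087; 1087 = 18·60 + 7 → 18:07, same day
→ 2022-10-15 18:07 QYG

2022-10-15 18:07 QYG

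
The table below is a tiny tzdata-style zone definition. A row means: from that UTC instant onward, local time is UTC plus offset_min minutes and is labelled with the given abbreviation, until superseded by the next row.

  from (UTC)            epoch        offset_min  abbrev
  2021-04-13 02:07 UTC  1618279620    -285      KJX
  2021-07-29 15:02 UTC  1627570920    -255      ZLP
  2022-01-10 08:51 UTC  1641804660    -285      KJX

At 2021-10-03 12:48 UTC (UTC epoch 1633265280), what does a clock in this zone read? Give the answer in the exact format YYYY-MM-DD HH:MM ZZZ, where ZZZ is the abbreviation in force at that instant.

Query: 2021-10-03 12:48 UTC
Rule 2/3 (ZLP, -04:15): 2021-07-29 15:02 UTC ≤ query < 2022-01-10 08:51 UTC
12·60 + 48 - 255 = 513 min
513 = 0·1440 + 513; 513 = 8·60 + 33 → 08:33, same day
→ 2021-10-03 08:33 ZLP

2021-10-03 08:33 ZLP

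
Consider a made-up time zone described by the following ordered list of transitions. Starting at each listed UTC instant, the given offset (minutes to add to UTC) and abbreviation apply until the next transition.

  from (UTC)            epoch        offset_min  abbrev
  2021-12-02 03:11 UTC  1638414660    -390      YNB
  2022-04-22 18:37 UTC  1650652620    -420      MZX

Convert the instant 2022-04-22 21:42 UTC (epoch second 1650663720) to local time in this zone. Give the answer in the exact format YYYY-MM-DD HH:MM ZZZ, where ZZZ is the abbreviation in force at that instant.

2022-04-22 14:42 MZX

Query: 2022-04-22 21:42 UTC
Rule 2/2 (MZX, -07:00): 2022-04-22 18:37 UTC ≤ query < +∞
21·60 + 42 - 420 = 882 min
882 = 0·1440 + 882; 882 = 14·60 + 42 → 14:42, same day
→ 2022-04-22 14:42 MZX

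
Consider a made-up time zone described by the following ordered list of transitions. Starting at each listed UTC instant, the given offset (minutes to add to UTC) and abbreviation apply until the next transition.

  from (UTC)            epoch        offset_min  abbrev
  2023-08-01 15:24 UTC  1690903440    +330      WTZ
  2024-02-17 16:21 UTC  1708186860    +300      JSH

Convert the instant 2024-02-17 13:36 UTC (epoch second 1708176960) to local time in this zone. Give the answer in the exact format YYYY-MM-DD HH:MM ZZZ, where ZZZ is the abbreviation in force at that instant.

2024-02-17 19:06 WTZ

Query: 2024-02-17 13:36 UTC
Rule 1/2 (WTZ, +05:30): 2023-08-01 15:24 UTC ≤ query < 2024-02-17 16:21 UTC
13·60 + 36 + 330 = 1146 min
1146 = 0·1440 + 1146; 1146 = 19·60 + 6 → 19:06, same day
→ 2024-02-17 19:06 WTZ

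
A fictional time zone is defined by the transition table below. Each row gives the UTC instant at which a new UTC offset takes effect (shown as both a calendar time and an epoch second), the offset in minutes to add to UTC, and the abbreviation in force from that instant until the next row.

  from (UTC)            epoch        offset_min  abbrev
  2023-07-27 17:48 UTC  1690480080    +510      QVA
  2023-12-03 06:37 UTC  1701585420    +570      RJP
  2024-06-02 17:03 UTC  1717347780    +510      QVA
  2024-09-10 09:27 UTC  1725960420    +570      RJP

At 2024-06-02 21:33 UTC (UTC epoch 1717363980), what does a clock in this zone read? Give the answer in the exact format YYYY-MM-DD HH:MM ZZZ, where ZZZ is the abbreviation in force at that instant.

Query: 2024-06-02 21:33 UTC
Rule 3/4 (QVA, +08:30): 2024-06-02 17:03 UTC ≤ query < 2024-09-10 09:27 UTC
21·60 + 33 + 510 = 1803 min
1803 = 1·1440 + 363; 363 = 6·60 + 3 → 06:03, 2024-06-02 + 1 day = 2024-06-03
→ 2024-06-03 06:03 QVA

2024-06-03 06:03 QVA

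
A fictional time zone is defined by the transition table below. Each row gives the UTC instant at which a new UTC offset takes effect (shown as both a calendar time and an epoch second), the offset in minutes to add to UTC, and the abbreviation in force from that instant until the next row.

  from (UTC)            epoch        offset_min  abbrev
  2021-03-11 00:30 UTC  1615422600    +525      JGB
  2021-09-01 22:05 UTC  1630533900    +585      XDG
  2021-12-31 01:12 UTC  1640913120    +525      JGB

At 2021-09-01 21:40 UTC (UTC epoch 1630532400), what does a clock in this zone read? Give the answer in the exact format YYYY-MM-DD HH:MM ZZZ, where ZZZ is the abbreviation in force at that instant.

2021-09-02 06:25 JGB

Query: 2021-09-01 21:40 UTC
Rule 1/3 (JGB, +08:45): 2021-03-11 00:30 UTC ≤ query < 2021-09-01 22:05 UTC
21·60 + 40 + 525 = 1825 min
1825 = 1·1440 + 385; 385 = 6·60 + 25 → 06:25, 2021-09-01 + 1 day = 2021-09-02
→ 2021-09-02 06:25 JGB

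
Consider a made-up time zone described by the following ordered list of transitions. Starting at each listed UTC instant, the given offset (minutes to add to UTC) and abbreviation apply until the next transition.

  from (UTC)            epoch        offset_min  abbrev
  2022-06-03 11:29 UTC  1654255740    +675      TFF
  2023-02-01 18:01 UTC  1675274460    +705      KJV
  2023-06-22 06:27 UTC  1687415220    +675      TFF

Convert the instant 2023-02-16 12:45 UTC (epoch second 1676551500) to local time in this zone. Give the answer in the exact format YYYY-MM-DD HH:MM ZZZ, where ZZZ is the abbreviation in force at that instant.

2023-02-17 00:30 KJV

Query: 2023-02-16 12:45 UTC
Rule 2/3 (KJV, +11:45): 2023-02-01 18:01 UTC ≤ query < 2023-06-22 06:27 UTC
12·60 + 45 + 705 = 1470 min
1470 = 1·1440 + 30; 30 = 0·60 + 30 → 00:30, 2023-02-16 + 1 day = 2023-02-17
→ 2023-02-17 00:30 KJV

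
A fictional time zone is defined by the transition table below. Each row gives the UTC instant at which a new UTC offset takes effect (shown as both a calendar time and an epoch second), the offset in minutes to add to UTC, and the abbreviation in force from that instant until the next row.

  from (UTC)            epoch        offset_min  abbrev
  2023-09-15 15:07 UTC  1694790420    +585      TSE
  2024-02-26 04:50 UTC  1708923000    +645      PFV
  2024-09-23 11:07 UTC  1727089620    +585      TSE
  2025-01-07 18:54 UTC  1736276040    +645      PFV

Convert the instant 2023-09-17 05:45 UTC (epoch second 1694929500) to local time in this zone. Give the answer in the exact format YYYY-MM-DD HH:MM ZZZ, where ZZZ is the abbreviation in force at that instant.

Query: 2023-09-17 05:45 UTC
Rule 1/4 (TSE, +09:45): 2023-09-15 15:07 UTC ≤ query < 2024-02-26 04:50 UTC
5·60 + 45 + 585 = 930 min
930 = 0·1440 + 930; 930 = 15·60 + 30 → 15:30, same day
→ 2023-09-17 15:30 TSE

2023-09-17 15:30 TSE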